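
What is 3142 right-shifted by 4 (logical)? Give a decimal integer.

3142 = 110001000110
shift right by 4 → 000011000100 = 196
(equivalently, floor(3142 / 16))

196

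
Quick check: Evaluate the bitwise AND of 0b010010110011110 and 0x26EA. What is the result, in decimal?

9354

a = 10010110011110
0x26EA = 10011011101010
AND → 10010010001010 = 9354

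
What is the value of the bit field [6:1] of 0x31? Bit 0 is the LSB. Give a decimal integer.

24

v = 000110001
Shift right by 1: 00011000
Mask low 6 bits: 011000 = 24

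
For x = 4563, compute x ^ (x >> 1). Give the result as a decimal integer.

6458

x = 1000111010011 = 4563
x>>1 = 0100011101001
XOR  = 1100100111010 = 6458
(x ^ (x >> 1) gives the standard binary-reflected Gray code of x.)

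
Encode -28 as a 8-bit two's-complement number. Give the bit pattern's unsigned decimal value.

228

28 in 8 bits: 00011100
Invert: 11100011
Add 1:  11100100 = 228
(Check: 2^8 - 28 = 256 - 28 = 228.)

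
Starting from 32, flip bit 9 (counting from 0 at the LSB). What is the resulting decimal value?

x = 0000100000
bit 9 is currently 0; toggle it via x ^ (1 << 9) = x ^ 512
→ 1000100000 = 544

544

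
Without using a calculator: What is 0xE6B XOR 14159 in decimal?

14628

0xE6B = 00111001101011
14159 = 11011101001111
XOR → 11100100100100 = 14628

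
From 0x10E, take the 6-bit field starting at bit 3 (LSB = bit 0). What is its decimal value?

v = 100001110
Shift right by 3: 100001
Mask low 6 bits: 100001 = 33

33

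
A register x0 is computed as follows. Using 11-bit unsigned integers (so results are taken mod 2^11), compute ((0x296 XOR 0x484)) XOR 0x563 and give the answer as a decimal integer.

0x296 = 01010010110
0x484 = 10010000100
→ XOR → 11000010010 = 1554
0x563 = 10101100011
→ XOR → 01101110001 = 881

881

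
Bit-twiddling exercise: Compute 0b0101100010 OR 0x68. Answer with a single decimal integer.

362

a = 101100010
0x68 = 001101000
 OR → 101101010 = 362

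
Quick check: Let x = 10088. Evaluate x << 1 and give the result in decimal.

20176

10088 = 010011101101000
shift left by 1 → 100111011010000 = 20176
(equivalently, 10088 × 2^1 = 10088 × 2)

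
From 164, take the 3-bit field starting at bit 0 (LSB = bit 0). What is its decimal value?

4

v = 00000010100100
Shift right by 0: 00000010100100
Mask low 3 bits: 100 = 4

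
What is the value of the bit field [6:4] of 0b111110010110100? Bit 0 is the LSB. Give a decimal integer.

v = 111110010110100
Shift right by 4: 11111001011
Mask low 3 bits: 011 = 3

3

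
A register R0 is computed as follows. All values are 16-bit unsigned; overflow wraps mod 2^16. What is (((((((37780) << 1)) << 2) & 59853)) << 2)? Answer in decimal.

37780 = 1001001110010100
→ << 1 (mod 2^16) → 0010011100101000 = 10024
→ << 2 (mod 2^16) → 1001110010100000 = 40096
59853 = 1110100111001101
→ & → 1000100010000000 = 34944
→ << 2 (mod 2^16) → 0010001000000000 = 8704

8704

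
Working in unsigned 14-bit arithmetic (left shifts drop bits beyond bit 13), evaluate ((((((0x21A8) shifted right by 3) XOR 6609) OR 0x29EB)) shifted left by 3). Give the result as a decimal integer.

0x21A8 = 10000110101000
→ shifted right by 3 → 00010000110101 = 1077
6609 = 01100111010001
→ XOR → 01110111100100 = 7652
0x29EB = 10100111101011
→ OR → 11110111101111 = 15855
→ shifted left by 3 (mod 2^14) → 10111101111000 = 12152

12152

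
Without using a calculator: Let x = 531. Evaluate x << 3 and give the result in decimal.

531 = 0001000010011
shift left by 3 → 1000010011000 = 4248
(equivalently, 531 × 2^3 = 531 × 8)

4248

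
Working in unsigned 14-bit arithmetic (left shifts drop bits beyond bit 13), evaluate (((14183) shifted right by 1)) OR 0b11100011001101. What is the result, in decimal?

14183 = 11011101100111
→ shifted right by 1 → 01101110110011 = 7091
0b11100011001101 = 11100011001101
→ OR → 11101111111111 = 15359

15359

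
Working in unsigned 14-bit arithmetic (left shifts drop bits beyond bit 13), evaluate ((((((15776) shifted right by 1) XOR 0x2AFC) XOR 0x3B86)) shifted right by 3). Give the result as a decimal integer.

501

15776 = 11110110100000
→ shifted right by 1 → 01111011010000 = 7888
0x2AFC = 10101011111100
→ XOR → 11010000101100 = 13356
0x3B86 = 11101110000110
→ XOR → 00111110101010 = 4010
→ shifted right by 3 → 00000111110101 = 501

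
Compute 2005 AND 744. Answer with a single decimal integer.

704

2005 = 11111010101
744 = 01011101000
AND → 01011000000 = 704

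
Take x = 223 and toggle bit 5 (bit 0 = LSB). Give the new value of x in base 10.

255

x = 0011011111
bit 5 is currently 0; toggle it via x ^ (1 << 5) = x ^ 32
→ 0011111111 = 255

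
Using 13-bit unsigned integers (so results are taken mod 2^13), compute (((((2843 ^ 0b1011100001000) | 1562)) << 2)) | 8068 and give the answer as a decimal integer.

2843 = 0101100011011
0b1011100001000 = 1011100001000
→ ^ → 1110000010011 = 7187
1562 = 0011000011010
→ | → 1111000011011 = 7707
→ << 2 (mod 2^13) → 1100001101100 = 6252
8068 = 1111110000100
→ | → 1111111101100 = 8172

8172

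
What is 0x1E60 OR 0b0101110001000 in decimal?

0x1E60 = 1111001100000
b = 0101110001000
 OR → 1111111101000 = 8168

8168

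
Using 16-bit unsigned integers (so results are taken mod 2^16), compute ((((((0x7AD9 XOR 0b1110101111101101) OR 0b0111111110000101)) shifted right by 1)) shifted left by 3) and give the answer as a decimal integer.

65232

0x7AD9 = 0111101011011001
0b1110101111101101 = 1110101111101101
→ XOR → 1001000100110100 = 37172
0b0111111110000101 = 0111111110000101
→ OR → 1111111110110101 = 65461
→ shifted right by 1 → 0111111111011010 = 32730
→ shifted left by 3 (mod 2^16) → 1111111011010000 = 65232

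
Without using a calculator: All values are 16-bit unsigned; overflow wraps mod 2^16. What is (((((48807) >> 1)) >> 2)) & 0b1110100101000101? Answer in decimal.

324

48807 = 1011111010100111
→ >> 1 → 0101111101010011 = 24403
→ >> 2 → 0001011111010100 = 6100
0b1110100101000101 = 1110100101000101
→ & → 0000000101000100 = 324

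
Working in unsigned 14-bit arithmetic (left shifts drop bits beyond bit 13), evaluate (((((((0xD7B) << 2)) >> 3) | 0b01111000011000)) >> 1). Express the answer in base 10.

0xD7B = 00110101111011
→ << 2 (mod 2^14) → 11010111101100 = 13804
→ >> 3 → 00011010111101 = 1725
0b01111000011000 = 01111000011000
→ | → 01111010111101 = 7869
→ >> 1 → 00111101011110 = 3934

3934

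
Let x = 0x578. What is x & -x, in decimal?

x = 10101111000 = 1400
-x (two's complement) = …01010001000
AND   = 00000001000 = 8
(x & -x isolates the lowest set bit of x.)

8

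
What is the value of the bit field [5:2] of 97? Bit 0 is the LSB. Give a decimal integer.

v = 00001100001
Shift right by 2: 000011000
Mask low 4 bits: 1000 = 8

8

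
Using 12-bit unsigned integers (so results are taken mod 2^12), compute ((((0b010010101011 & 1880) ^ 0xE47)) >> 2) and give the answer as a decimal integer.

659

0b010010101011 = 010010101011
1880 = 011101011000
→ & → 010000001000 = 1032
0xE47 = 111001000111
→ ^ → 101001001111 = 2639
→ >> 2 → 001010010011 = 659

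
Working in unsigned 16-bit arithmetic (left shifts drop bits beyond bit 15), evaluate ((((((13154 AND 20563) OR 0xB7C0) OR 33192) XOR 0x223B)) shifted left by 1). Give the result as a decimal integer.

11170

13154 = 0011001101100010
20563 = 0101000001010011
→ AND → 0001000001000010 = 4162
0xB7C0 = 1011011111000000
→ OR → 1011011111000010 = 47042
33192 = 1000000110101000
→ OR → 1011011111101010 = 47082
0x223B = 0010001000111011
→ XOR → 1001010111010001 = 38353
→ shifted left by 1 (mod 2^16) → 0010101110100010 = 11170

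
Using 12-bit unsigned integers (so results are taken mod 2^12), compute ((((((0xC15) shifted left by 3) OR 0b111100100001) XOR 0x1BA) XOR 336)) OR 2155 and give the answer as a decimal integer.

0xC15 = 110000010101
→ shifted left by 3 (mod 2^12) → 000010101000 = 168
0b111100100001 = 111100100001
→ OR → 111110101001 = 4009
0x1BA = 000110111010
→ XOR → 111000010011 = 3603
336 = 000101010000
→ XOR → 111101000011 = 3907
2155 = 100001101011
→ OR → 111101101011 = 3947

3947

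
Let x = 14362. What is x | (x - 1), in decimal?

x = 11100000011010 = 14362
x - 1 = 11100000011001
OR    = 11100000011011 = 14363
(x | (x - 1) sets all bits below the lowest set bit.)

14363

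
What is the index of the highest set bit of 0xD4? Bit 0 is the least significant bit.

0xD4 = 11010100
The topmost 1 is at position 7 (since 2^7 = 128 ≤ 212 < 256).

7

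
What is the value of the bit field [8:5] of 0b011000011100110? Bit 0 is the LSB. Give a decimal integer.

v = 011000011100110
Shift right by 5: 0110000111
Mask low 4 bits: 0111 = 7

7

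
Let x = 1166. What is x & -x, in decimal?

2

x = 10010001110 = 1166
-x (two's complement) = …01101110010
AND   = 00000000010 = 2
(x & -x isolates the lowest set bit of x.)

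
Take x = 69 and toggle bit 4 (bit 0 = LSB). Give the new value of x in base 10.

x = 01000101
bit 4 is currently 0; toggle it via x ^ (1 << 4) = x ^ 16
→ 01010101 = 85

85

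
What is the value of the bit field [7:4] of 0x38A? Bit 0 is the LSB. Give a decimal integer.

8

v = 1110001010
Shift right by 4: 111000
Mask low 4 bits: 1000 = 8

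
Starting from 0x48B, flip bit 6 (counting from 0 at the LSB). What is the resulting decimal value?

1227

x = 10010001011
bit 6 is currently 0; toggle it via x ^ (1 << 6) = x ^ 64
→ 10011001011 = 1227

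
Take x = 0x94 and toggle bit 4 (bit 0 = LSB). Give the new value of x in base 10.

132

x = 10010100
bit 4 is currently 1; toggle it via x ^ (1 << 4) = x ^ 16
→ 10000100 = 132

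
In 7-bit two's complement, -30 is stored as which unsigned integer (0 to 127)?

30 in 7 bits: 0011110
Invert: 1100001
Add 1:  1100010 = 98
(Check: 2^7 - 30 = 128 - 30 = 98.)

98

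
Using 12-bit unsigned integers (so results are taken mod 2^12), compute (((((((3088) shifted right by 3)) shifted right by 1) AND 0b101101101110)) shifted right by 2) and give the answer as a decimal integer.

16

3088 = 110000010000
→ shifted right by 3 → 000110000010 = 386
→ shifted right by 1 → 000011000001 = 193
0b101101101110 = 101101101110
→ AND → 000001000000 = 64
→ shifted right by 2 → 000000010000 = 16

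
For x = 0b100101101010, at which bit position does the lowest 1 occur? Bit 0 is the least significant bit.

0b100101101010 = 100101101010
Trailing zeros: 1, so the lowest set bit is bit 1 (value 2).

1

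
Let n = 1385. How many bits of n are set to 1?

1385 = 10101101001
Count the 1s: 1 + 1 + 1 + 1 + 1 + 1 = 6

6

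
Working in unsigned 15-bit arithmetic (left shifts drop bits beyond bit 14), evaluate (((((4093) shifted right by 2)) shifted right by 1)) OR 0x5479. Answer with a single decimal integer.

4093 = 000111111111101
→ shifted right by 2 → 000001111111111 = 1023
→ shifted right by 1 → 000000111111111 = 511
0x5479 = 101010001111001
→ OR → 101010111111111 = 22015

22015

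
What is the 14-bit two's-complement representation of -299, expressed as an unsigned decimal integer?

16085

299 in 14 bits: 00000100101011
Invert: 11111011010100
Add 1:  11111011010101 = 16085
(Check: 2^14 - 299 = 16384 - 299 = 16085.)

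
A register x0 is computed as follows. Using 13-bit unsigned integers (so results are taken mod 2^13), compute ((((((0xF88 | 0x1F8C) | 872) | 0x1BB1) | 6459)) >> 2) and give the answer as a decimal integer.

2047

0xF88 = 0111110001000
0x1F8C = 1111110001100
→ | → 1111110001100 = 8076
872 = 0001101101000
→ | → 1111111101100 = 8172
0x1BB1 = 1101110110001
→ | → 1111111111101 = 8189
6459 = 1100100111011
→ | → 1111111111111 = 8191
→ >> 2 → 0011111111111 = 2047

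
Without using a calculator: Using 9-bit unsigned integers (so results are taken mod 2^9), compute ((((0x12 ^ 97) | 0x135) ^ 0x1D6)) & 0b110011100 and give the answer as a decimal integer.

0x12 = 000010010
97 = 001100001
→ ^ → 001110011 = 115
0x135 = 100110101
→ | → 101110111 = 375
0x1D6 = 111010110
→ ^ → 010100001 = 161
0b110011100 = 110011100
→ & → 010000000 = 128

128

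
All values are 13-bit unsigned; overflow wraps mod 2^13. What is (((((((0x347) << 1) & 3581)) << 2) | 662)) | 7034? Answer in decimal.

7166

0x347 = 0001101000111
→ << 1 (mod 2^13) → 0011010001110 = 1678
3581 = 0110111111101
→ & → 0010010001100 = 1164
→ << 2 (mod 2^13) → 1001000110000 = 4656
662 = 0001010010110
→ | → 1001010110110 = 4790
7034 = 1101101111010
→ | → 1101111111110 = 7166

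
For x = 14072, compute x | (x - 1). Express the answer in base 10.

14079

x = 11011011111000 = 14072
x - 1 = 11011011110111
OR    = 11011011111111 = 14079
(x | (x - 1) sets all bits below the lowest set bit.)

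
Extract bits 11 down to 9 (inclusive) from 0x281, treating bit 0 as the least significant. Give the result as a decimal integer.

1

v = 001010000001
Shift right by 9: 001
Mask low 3 bits: 001 = 1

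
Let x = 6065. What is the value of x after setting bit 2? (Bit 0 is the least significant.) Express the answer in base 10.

x = 1011110110001
bit 2 is currently 0; set it via x | (1 << 2) = x | 4
→ 1011110110101 = 6069

6069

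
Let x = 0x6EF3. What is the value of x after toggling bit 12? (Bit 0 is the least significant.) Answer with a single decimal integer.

x = 110111011110011
bit 12 is currently 0; toggle it via x ^ (1 << 12) = x ^ 4096
→ 111111011110011 = 32499

32499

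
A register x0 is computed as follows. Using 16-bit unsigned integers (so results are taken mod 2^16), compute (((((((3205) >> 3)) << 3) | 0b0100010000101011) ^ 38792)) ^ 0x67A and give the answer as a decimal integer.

3205 = 0000110010000101
→ >> 3 → 0000000110010000 = 400
→ << 3 (mod 2^16) → 0000110010000000 = 3200
0b0100010000101011 = 0100010000101011
→ | → 0100110010101011 = 19627
38792 = 1001011110001000
→ ^ → 1101101100100011 = 56099
0x67A = 0000011001111010
→ ^ → 1101110101011001 = 56665

56665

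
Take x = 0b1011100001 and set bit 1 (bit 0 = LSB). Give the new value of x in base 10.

x = 1011100001
bit 1 is currently 0; set it via x | (1 << 1) = x | 2
→ 1011100011 = 739

739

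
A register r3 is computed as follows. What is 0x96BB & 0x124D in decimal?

4617

0x96BB = 1001011010111011
0x124D = 0001001001001101
AND → 0001001000001001 = 4617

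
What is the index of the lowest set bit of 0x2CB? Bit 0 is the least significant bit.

0

0x2CB = 1011001011
Trailing zeros: 0, so the lowest set bit is bit 0 (value 1).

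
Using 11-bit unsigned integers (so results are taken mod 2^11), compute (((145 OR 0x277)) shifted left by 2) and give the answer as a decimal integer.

145 = 00010010001
0x277 = 01001110111
→ OR → 01011110111 = 759
→ shifted left by 2 (mod 2^11) → 01111011100 = 988

988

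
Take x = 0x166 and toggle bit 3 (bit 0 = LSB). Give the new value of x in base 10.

366

x = 0101100110
bit 3 is currently 0; toggle it via x ^ (1 << 3) = x ^ 8
→ 0101101110 = 366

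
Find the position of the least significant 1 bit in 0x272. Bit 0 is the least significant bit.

0x272 = 1001110010
Trailing zeros: 1, so the lowest set bit is bit 1 (value 2).

1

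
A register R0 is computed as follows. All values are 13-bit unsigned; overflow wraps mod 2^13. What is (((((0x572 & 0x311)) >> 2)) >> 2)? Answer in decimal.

17

0x572 = 0010101110010
0x311 = 0001100010001
→ & → 0000100010000 = 272
→ >> 2 → 0000001000100 = 68
→ >> 2 → 0000000010001 = 17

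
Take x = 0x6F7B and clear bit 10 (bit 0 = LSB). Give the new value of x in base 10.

x = 110111101111011
bit 10 is currently 1; clear it via x & ~(1 << 10) = x & ~1024
→ 110101101111011 = 27515

27515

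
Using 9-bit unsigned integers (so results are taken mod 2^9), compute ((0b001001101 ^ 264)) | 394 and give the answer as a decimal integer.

463

0b001001101 = 001001101
264 = 100001000
→ ^ → 101000101 = 325
394 = 110001010
→ | → 111001111 = 463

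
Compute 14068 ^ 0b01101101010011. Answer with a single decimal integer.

11687

14068 = 11011011110100
b = 01101101010011
XOR → 10110110100111 = 11687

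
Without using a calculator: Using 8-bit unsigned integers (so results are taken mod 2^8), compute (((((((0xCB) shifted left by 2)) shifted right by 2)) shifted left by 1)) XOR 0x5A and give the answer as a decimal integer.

0xCB = 11001011
→ shifted left by 2 (mod 2^8) → 00101100 = 44
→ shifted right by 2 → 00001011 = 11
→ shifted left by 1 (mod 2^8) → 00010110 = 22
0x5A = 01011010
→ XOR → 01001100 = 76

76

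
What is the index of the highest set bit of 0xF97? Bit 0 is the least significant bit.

11

0xF97 = 111110010111
The topmost 1 is at position 11 (since 2^11 = 2048 ≤ 3991 < 4096).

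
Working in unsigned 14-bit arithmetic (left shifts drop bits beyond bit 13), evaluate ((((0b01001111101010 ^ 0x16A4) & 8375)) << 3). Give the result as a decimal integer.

48

0b01001111101010 = 01001111101010
0x16A4 = 01011010100100
→ ^ → 00010101001110 = 1358
8375 = 10000010110111
→ & → 00000000000110 = 6
→ << 3 (mod 2^14) → 00000000110000 = 48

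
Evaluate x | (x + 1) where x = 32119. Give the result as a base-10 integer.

32127

x = 111110101110111 = 32119
x + 1 = 111110101111000
OR    = 111110101111111 = 32127
(x | (x + 1) sets the lowest cleared bit.)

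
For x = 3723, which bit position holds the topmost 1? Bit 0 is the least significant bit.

3723 = 111010001011
The topmost 1 is at position 11 (since 2^11 = 2048 ≤ 3723 < 4096).

11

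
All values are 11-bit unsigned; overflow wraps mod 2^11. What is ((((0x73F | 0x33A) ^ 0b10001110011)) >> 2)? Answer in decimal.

0x73F = 11100111111
0x33A = 01100111010
→ | → 11100111111 = 1855
0b10001110011 = 10001110011
→ ^ → 01101001100 = 844
→ >> 2 → 00011010011 = 211

211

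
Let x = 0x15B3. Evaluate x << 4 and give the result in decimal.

88880

0x15B3 = 00001010110110011
shift left by 4 → 10101101100110000 = 88880
(equivalently, 5555 × 2^4 = 5555 × 16)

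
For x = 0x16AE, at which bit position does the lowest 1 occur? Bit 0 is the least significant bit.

0x16AE = 1011010101110
Trailing zeros: 1, so the lowest set bit is bit 1 (value 2).

1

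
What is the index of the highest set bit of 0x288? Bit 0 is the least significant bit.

9

0x288 = 1010001000
The topmost 1 is at position 9 (since 2^9 = 512 ≤ 648 < 1024).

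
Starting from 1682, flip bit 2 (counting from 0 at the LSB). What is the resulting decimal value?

x = 0011010010010
bit 2 is currently 0; toggle it via x ^ (1 << 2) = x ^ 4
→ 0011010010110 = 1686

1686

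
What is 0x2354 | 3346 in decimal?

12118

0x2354 = 10001101010100
3346 = 00110100010010
 OR → 10111101010110 = 12118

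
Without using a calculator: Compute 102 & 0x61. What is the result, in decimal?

102 = 1100110
0x61 = 1100001
AND → 1100000 = 96

96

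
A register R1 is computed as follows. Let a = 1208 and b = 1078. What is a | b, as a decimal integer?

1214

1208 = 10010111000
1078 = 10000110110
 OR → 10010111110 = 1214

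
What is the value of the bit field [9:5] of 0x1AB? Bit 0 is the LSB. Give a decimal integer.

v = 00110101011
Shift right by 5: 001101
Mask low 5 bits: 01101 = 13

13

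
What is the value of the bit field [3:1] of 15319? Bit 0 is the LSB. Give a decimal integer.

3

v = 11101111010111
Shift right by 1: 1110111101011
Mask low 3 bits: 011 = 3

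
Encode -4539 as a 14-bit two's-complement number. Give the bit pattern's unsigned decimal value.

11845

4539 in 14 bits: 01000110111011
Invert: 10111001000100
Add 1:  10111001000101 = 11845
(Check: 2^14 - 4539 = 16384 - 4539 = 11845.)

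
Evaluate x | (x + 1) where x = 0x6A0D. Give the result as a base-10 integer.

27151

x = 110101000001101 = 27149
x + 1 = 110101000001110
OR    = 110101000001111 = 27151
(x | (x + 1) sets the lowest cleared bit.)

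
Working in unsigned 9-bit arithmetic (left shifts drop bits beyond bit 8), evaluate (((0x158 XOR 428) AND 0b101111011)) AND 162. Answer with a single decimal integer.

0x158 = 101011000
428 = 110101100
→ XOR → 011110100 = 244
0b101111011 = 101111011
→ AND → 001110000 = 112
162 = 010100010
→ AND → 000100000 = 32

32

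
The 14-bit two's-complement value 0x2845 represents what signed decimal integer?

pattern = 10100001000101 (MSB is 1 ⇒ negative)
Invert: 01011110111010, add 1 → 01011110111011 = 6075, so the value is -6075.
(Equivalently: 10309 - 2^14 = 10309 - 16384 = -6075.)

-6075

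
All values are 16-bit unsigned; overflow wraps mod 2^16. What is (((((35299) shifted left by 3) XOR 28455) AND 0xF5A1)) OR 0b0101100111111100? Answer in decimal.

31229

35299 = 1000100111100011
→ shifted left by 3 (mod 2^16) → 0100111100011000 = 20248
28455 = 0110111100100111
→ XOR → 0010000000111111 = 8255
0xF5A1 = 1111010110100001
→ AND → 0010000000100001 = 8225
0b0101100111111100 = 0101100111111100
→ OR → 0111100111111101 = 31229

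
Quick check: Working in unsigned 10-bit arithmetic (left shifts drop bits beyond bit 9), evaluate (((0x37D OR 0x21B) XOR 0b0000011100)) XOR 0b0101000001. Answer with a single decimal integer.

546

0x37D = 1101111101
0x21B = 1000011011
→ OR → 1101111111 = 895
0b0000011100 = 0000011100
→ XOR → 1101100011 = 867
0b0101000001 = 0101000001
→ XOR → 1000100010 = 546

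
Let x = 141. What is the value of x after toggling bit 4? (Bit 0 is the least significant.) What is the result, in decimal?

157

x = 010001101
bit 4 is currently 0; toggle it via x ^ (1 << 4) = x ^ 16
→ 010011101 = 157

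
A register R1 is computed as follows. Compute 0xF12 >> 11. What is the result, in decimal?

1

0xF12 = 111100010010
shift right by 11 → 000000000001 = 1
(equivalently, floor(3858 / 2048))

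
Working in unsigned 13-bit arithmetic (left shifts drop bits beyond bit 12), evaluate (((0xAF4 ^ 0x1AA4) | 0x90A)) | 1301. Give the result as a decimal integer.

7519

0xAF4 = 0101011110100
0x1AA4 = 1101010100100
→ ^ → 1000001010000 = 4176
0x90A = 0100100001010
→ | → 1100101011010 = 6490
1301 = 0010100010101
→ | → 1110101011111 = 7519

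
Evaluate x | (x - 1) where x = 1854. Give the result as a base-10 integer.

1855

x = 11100111110 = 1854
x - 1 = 11100111101
OR    = 11100111111 = 1855
(x | (x - 1) sets all bits below the lowest set bit.)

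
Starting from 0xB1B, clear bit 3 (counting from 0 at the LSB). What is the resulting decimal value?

x = 0101100011011
bit 3 is currently 1; clear it via x & ~(1 << 3) = x & ~8
→ 0101100010011 = 2835

2835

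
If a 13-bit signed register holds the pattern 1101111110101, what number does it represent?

pattern = 1101111110101 (MSB is 1 ⇒ negative)
Invert: 0010000001010, add 1 → 0010000001011 = 1035, so the value is -1035.
(Equivalently: 7157 - 2^13 = 7157 - 8192 = -1035.)

-1035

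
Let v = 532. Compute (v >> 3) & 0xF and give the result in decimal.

v = 1000010100
Shift right by 3: 1000010
Mask low 4 bits: 0010 = 2

2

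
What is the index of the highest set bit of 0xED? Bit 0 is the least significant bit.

7

0xED = 11101101
The topmost 1 is at position 7 (since 2^7 = 128 ≤ 237 < 256).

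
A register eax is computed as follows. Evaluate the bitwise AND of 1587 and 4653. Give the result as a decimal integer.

1587 = 0011000110011
4653 = 1001000101101
AND → 0001000100001 = 545

545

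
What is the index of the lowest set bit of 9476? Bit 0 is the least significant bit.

9476 = 10010100000100
Trailing zeros: 2, so the lowest set bit is bit 2 (value 4).

2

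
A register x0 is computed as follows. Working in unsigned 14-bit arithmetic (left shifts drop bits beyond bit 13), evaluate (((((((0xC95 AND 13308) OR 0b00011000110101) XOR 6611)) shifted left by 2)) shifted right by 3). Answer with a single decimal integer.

1971

0xC95 = 00110010010101
13308 = 11001111111100
→ AND → 00000010010100 = 148
0b00011000110101 = 00011000110101
→ OR → 00011010110101 = 1717
6611 = 01100111010011
→ XOR → 01111101100110 = 8038
→ shifted left by 2 (mod 2^14) → 11110110011000 = 15768
→ shifted right by 3 → 00011110110011 = 1971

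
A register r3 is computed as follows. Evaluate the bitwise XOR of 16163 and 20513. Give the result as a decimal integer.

16163 = 011111100100011
20513 = 101000000100001
XOR → 110111100000010 = 28418

28418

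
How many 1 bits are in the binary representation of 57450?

57450 = 1110000001101010
Count the 1s: 1 + 1 + 1 + 1 + 1 + 1 + 1 = 7

7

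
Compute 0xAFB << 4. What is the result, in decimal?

44976

0xAFB = 0000101011111011
shift left by 4 → 1010111110110000 = 44976
(equivalently, 2811 × 2^4 = 2811 × 16)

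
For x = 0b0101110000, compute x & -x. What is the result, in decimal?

x = 101110000 = 368
-x (two's complement) = …010010000
AND   = 000010000 = 16
(x & -x isolates the lowest set bit of x.)

16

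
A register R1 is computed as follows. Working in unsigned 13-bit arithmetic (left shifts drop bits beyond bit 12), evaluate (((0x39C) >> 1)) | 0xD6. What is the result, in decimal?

478

0x39C = 0001110011100
→ >> 1 → 0000111001110 = 462
0xD6 = 0000011010110
→ | → 0000111011110 = 478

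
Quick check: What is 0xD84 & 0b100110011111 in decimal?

2436

0xD84 = 110110000100
b = 100110011111
AND → 100110000100 = 2436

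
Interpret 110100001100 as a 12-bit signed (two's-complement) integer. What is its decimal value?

pattern = 110100001100 (MSB is 1 ⇒ negative)
Invert: 001011110011, add 1 → 001011110100 = 756, so the value is -756.
(Equivalently: 3340 - 2^12 = 3340 - 4096 = -756.)

-756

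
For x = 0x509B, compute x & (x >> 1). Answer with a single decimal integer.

x = 101000010011011 = 20635
x>>1 = 010100001001101
AND  = 000000000001001 = 9
(x & (x >> 1) has a 1 wherever x has two consecutive 1 bits.)

9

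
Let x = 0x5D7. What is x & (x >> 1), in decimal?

x = 10111010111 = 1495
x>>1 = 01011101011
AND  = 00011000011 = 195
(x & (x >> 1) has a 1 wherever x has two consecutive 1 bits.)

195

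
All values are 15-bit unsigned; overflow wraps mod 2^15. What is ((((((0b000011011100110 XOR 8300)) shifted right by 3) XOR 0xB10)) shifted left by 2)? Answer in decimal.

16132

0b000011011100110 = 000011011100110
8300 = 010000001101100
→ XOR → 010011010001010 = 9866
→ shifted right by 3 → 000010011010001 = 1233
0xB10 = 000101100010000
→ XOR → 000111111000001 = 4033
→ shifted left by 2 (mod 2^15) → 011111100000100 = 16132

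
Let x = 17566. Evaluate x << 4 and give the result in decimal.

17566 = 0000100010010011110
shift left by 4 → 1000100100111100000 = 281056
(equivalently, 17566 × 2^4 = 17566 × 16)

281056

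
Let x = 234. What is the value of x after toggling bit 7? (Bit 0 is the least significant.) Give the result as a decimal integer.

106

x = 0011101010
bit 7 is currently 1; toggle it via x ^ (1 << 7) = x ^ 128
→ 0001101010 = 106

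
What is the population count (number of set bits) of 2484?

6

2484 = 100110110100
Count the 1s: 1 + 1 + 1 + 1 + 1 + 1 = 6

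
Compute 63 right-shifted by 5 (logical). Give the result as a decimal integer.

63 = 111111
shift right by 5 → 000001 = 1
(equivalently, floor(63 / 32))

1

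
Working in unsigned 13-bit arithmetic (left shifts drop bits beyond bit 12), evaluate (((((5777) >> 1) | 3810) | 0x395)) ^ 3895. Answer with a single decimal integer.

200

5777 = 1011010010001
→ >> 1 → 0101101001000 = 2888
3810 = 0111011100010
→ | → 0111111101010 = 4074
0x395 = 0001110010101
→ | → 0111111111111 = 4095
3895 = 0111100110111
→ ^ → 0000011001000 = 200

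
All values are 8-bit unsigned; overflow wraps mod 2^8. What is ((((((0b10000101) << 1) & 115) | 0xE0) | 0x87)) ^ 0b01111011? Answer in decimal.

156

0b10000101 = 10000101
→ << 1 (mod 2^8) → 00001010 = 10
115 = 01110011
→ & → 00000010 = 2
0xE0 = 11100000
→ | → 11100010 = 226
0x87 = 10000111
→ | → 11100111 = 231
0b01111011 = 01111011
→ ^ → 10011100 = 156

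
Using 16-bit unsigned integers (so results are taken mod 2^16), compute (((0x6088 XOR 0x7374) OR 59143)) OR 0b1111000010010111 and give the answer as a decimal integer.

63487

0x6088 = 0110000010001000
0x7374 = 0111001101110100
→ XOR → 0001001111111100 = 5116
59143 = 1110011100000111
→ OR → 1111011111111111 = 63487
0b1111000010010111 = 1111000010010111
→ OR → 1111011111111111 = 63487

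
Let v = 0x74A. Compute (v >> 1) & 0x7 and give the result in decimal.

5

v = 11101001010
Shift right by 1: 1110100101
Mask low 3 bits: 101 = 5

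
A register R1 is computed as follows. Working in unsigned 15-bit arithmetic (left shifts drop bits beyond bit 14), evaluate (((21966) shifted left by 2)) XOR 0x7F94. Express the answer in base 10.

10412

21966 = 101010111001110
→ shifted left by 2 (mod 2^15) → 101011100111000 = 22328
0x7F94 = 111111110010100
→ XOR → 010100010101100 = 10412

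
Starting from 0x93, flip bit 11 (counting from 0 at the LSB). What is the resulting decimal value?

2195

x = 000010010011
bit 11 is currently 0; toggle it via x ^ (1 << 11) = x ^ 2048
→ 100010010011 = 2195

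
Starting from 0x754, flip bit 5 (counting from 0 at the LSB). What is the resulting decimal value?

1908

x = 11101010100
bit 5 is currently 0; toggle it via x ^ (1 << 5) = x ^ 32
→ 11101110100 = 1908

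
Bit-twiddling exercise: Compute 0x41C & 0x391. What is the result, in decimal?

16

0x41C = 10000011100
0x391 = 01110010001
AND → 00000010000 = 16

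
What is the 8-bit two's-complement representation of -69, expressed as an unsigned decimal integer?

69 in 8 bits: 01000101
Invert: 10111010
Add 1:  10111011 = 187
(Check: 2^8 - 69 = 256 - 69 = 187.)

187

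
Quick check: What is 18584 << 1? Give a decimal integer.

18584 = 0100100010011000
shift left by 1 → 1001000100110000 = 37168
(equivalently, 18584 × 2^1 = 18584 × 2)

37168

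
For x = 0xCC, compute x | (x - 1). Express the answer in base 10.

207

x = 11001100 = 204
x - 1 = 11001011
OR    = 11001111 = 207
(x | (x - 1) sets all bits below the lowest set bit.)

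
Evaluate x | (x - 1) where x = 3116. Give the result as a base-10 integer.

x = 110000101100 = 3116
x - 1 = 110000101011
OR    = 110000101111 = 3119
(x | (x - 1) sets all bits below the lowest set bit.)

3119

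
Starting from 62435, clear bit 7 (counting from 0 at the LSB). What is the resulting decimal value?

x = 1111001111100011
bit 7 is currently 1; clear it via x & ~(1 << 7) = x & ~128
→ 1111001101100011 = 62307

62307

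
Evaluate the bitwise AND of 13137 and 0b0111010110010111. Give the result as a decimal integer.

13137 = 011001101010001
b = 111010110010111
AND → 011000100010001 = 12561

12561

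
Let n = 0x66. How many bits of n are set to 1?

4

0x66 = 1100110
Count the 1s: 1 + 1 + 1 + 1 = 4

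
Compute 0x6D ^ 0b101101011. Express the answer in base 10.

262

0x6D = 001101101
b = 101101011
XOR → 100000110 = 262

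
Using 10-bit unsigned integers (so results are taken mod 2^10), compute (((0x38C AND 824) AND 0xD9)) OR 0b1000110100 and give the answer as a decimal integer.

572

0x38C = 1110001100
824 = 1100111000
→ AND → 1100001000 = 776
0xD9 = 0011011001
→ AND → 0000001000 = 8
0b1000110100 = 1000110100
→ OR → 1000111100 = 572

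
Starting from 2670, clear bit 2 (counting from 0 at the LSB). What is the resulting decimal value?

x = 101001101110
bit 2 is currently 1; clear it via x & ~(1 << 2) = x & ~4
→ 101001101010 = 2666

2666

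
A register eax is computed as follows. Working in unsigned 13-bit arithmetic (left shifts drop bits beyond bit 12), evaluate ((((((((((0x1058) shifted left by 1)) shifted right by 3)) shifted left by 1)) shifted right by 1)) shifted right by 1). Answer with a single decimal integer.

0x1058 = 1000001011000
→ shifted left by 1 (mod 2^13) → 0000010110000 = 176
→ shifted right by 3 → 0000000010110 = 22
→ shifted left by 1 (mod 2^13) → 0000000101100 = 44
→ shifted right by 1 → 0000000010110 = 22
→ shifted right by 1 → 0000000001011 = 11

11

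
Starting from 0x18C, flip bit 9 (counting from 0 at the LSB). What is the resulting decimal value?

908

x = 00110001100
bit 9 is currently 0; toggle it via x ^ (1 << 9) = x ^ 512
→ 01110001100 = 908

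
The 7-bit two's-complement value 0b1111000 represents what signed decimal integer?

-8

pattern = 1111000 (MSB is 1 ⇒ negative)
Invert: 0000111, add 1 → 0001000 = 8, so the value is -8.
(Equivalently: 120 - 2^7 = 120 - 128 = -8.)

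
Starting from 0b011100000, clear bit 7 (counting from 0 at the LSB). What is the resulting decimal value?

96

x = 011100000
bit 7 is currently 1; clear it via x & ~(1 << 7) = x & ~128
→ 001100000 = 96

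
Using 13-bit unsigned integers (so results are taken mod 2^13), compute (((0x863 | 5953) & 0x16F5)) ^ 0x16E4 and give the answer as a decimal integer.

133

0x863 = 0100001100011
5953 = 1011101000001
→ | → 1111101100011 = 8035
0x16F5 = 1011011110101
→ & → 1011001100001 = 5729
0x16E4 = 1011011100100
→ ^ → 0000010000101 = 133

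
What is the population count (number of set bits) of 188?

188 = 10111100
Count the 1s: 1 + 1 + 1 + 1 + 1 = 5

5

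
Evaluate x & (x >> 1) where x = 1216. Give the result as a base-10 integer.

64

x = 10011000000 = 1216
x>>1 = 01001100000
AND  = 00001000000 = 64
(x & (x >> 1) has a 1 wherever x has two consecutive 1 bits.)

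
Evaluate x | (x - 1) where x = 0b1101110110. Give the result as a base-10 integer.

x = 1101110110 = 886
x - 1 = 1101110101
OR    = 1101110111 = 887
(x | (x - 1) sets all bits below the lowest set bit.)

887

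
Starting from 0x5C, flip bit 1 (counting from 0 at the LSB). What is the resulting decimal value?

x = 001011100
bit 1 is currently 0; toggle it via x ^ (1 << 1) = x ^ 2
→ 001011110 = 94

94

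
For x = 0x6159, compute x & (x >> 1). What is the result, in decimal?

x = 110000101011001 = 24921
x>>1 = 011000010101100
AND  = 010000000001000 = 8200
(x & (x >> 1) has a 1 wherever x has two consecutive 1 bits.)

8200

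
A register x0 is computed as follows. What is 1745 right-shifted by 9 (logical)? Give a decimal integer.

1745 = 11011010001
shift right by 9 → 00000000011 = 3
(equivalently, floor(1745 / 512))

3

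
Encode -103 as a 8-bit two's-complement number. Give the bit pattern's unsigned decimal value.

153

103 in 8 bits: 01100111
Invert: 10011000
Add 1:  10011001 = 153
(Check: 2^8 - 103 = 256 - 103 = 153.)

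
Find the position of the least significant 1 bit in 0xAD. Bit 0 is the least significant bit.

0xAD = 10101101
Trailing zeros: 0, so the lowest set bit is bit 0 (value 1).

0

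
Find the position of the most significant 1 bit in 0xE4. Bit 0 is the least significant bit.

7

0xE4 = 11100100
The topmost 1 is at position 7 (since 2^7 = 128 ≤ 228 < 256).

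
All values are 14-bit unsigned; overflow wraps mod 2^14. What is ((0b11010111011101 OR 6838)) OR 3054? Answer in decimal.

0b11010111011101 = 11010111011101
6838 = 01101010110110
→ OR → 11111111111111 = 16383
3054 = 00101111101110
→ OR → 11111111111111 = 16383

16383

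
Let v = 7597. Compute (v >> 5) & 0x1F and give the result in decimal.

v = 001110110101101
Shift right by 5: 0011101101
Mask low 5 bits: 01101 = 13

13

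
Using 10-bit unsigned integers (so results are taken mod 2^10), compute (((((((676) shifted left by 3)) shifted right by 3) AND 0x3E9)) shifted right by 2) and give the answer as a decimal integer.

676 = 1010100100
→ shifted left by 3 (mod 2^10) → 0100100000 = 288
→ shifted right by 3 → 0000100100 = 36
0x3E9 = 1111101001
→ AND → 0000100000 = 32
→ shifted right by 2 → 0000001000 = 8

8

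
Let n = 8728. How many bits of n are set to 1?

4

8728 = 10001000011000
Count the 1s: 1 + 1 + 1 + 1 = 4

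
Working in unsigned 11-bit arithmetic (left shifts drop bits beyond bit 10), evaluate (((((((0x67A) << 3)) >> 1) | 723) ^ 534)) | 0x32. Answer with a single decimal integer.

0x67A = 11001111010
→ << 3 (mod 2^11) → 01111010000 = 976
→ >> 1 → 00111101000 = 488
723 = 01011010011
→ | → 01111111011 = 1019
534 = 01000010110
→ ^ → 00111101101 = 493
0x32 = 00000110010
→ | → 00111111111 = 511

511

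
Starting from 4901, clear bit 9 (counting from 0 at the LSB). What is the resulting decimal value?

x = 1001100100101
bit 9 is currently 1; clear it via x & ~(1 << 9) = x & ~512
→ 1000100100101 = 4389

4389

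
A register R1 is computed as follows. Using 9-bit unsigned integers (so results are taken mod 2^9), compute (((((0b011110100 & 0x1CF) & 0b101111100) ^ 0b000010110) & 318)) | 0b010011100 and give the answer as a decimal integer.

158

0b011110100 = 011110100
0x1CF = 111001111
→ & → 011000100 = 196
0b101111100 = 101111100
→ & → 001000100 = 68
0b000010110 = 000010110
→ ^ → 001010010 = 82
318 = 100111110
→ & → 000010010 = 18
0b010011100 = 010011100
→ | → 010011110 = 158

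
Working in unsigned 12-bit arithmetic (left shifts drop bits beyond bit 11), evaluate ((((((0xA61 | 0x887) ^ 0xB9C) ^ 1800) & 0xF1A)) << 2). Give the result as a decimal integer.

2120

0xA61 = 101001100001
0x887 = 100010000111
→ | → 101011100111 = 2791
0xB9C = 101110011100
→ ^ → 000101111011 = 379
1800 = 011100001000
→ ^ → 011001110011 = 1651
0xF1A = 111100011010
→ & → 011000010010 = 1554
→ << 2 (mod 2^12) → 100001001000 = 2120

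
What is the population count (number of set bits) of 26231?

10

26231 = 110011001110111
Count the 1s: 1 + 1 + 1 + 1 + 1 + 1 + 1 + 1 + 1 + 1 = 10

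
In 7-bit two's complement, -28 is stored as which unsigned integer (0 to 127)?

100

28 in 7 bits: 0011100
Invert: 1100011
Add 1:  1100100 = 100
(Check: 2^7 - 28 = 128 - 28 = 100.)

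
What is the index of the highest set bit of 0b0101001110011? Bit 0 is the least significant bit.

11

0b0101001110011 = 101001110011
The topmost 1 is at position 11 (since 2^11 = 2048 ≤ 2675 < 4096).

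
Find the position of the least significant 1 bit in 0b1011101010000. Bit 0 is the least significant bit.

0b1011101010000 = 1011101010000
Trailing zeros: 4, so the lowest set bit is bit 4 (value 16).

4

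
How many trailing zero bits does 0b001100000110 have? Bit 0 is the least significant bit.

0b001100000110 = 1100000110
Trailing zeros: 1, so the lowest set bit is bit 1 (value 2).

1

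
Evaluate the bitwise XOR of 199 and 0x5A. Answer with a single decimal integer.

157

199 = 11000111
0x5A = 01011010
XOR → 10011101 = 157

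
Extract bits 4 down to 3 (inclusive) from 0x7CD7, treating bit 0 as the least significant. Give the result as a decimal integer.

v = 111110011010111
Shift right by 3: 111110011010
Mask low 2 bits: 10 = 2

2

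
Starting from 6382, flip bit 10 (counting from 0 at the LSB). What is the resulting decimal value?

7406

x = 1100011101110
bit 10 is currently 0; toggle it via x ^ (1 << 10) = x ^ 1024
→ 1110011101110 = 7406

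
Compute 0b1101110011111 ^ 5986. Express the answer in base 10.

a = 1101110011111
5986 = 1011101100010
XOR → 0110011111101 = 3325

3325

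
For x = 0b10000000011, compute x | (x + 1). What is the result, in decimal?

1031

x = 10000000011 = 1027
x + 1 = 10000000100
OR    = 10000000111 = 1031
(x | (x + 1) sets the lowest cleared bit.)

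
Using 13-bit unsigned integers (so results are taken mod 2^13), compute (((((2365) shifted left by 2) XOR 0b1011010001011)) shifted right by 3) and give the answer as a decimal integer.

2365 = 0100100111101
→ shifted left by 2 (mod 2^13) → 0010011110100 = 1268
0b1011010001011 = 1011010001011
→ XOR → 1001001111111 = 4735
→ shifted right by 3 → 0001001001111 = 591

591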